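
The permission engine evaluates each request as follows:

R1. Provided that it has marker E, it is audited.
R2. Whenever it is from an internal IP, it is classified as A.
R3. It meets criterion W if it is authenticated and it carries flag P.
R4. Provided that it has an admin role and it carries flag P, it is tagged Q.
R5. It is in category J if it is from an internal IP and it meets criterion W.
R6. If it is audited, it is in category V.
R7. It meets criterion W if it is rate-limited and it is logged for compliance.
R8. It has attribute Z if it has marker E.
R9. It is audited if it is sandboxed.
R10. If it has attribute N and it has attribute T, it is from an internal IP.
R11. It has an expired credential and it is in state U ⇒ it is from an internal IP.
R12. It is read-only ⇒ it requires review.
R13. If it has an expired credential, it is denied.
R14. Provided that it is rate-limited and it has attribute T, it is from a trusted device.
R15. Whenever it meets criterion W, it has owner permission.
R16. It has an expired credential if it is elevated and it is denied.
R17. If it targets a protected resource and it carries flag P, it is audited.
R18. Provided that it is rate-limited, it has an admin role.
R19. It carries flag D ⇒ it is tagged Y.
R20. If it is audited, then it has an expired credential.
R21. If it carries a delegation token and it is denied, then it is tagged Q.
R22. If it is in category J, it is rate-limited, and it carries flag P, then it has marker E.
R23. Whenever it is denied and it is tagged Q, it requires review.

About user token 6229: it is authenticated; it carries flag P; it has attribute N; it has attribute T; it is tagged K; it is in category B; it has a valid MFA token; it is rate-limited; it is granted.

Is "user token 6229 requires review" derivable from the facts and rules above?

By R3 (it is authenticated, it carries flag P): it meets criterion W.
By R10 (it has attribute N, it has attribute T): it is from an internal IP.
By R18 (it is rate-limited): it has an admin role.
By R4 (it has an admin role, it carries flag P): it is tagged Q.
By R5 (it is from an internal IP, it meets criterion W): it is in category J.
By R22 (it is in category J, it is rate-limited, it carries flag P): it has marker E.
By R1 (it has marker E): it is audited.
By R20 (it is audited): it has an expired credential.
By R13 (it has an expired credential): it is denied.
By R23 (it is denied, it is tagged Q): it requires review.

Yes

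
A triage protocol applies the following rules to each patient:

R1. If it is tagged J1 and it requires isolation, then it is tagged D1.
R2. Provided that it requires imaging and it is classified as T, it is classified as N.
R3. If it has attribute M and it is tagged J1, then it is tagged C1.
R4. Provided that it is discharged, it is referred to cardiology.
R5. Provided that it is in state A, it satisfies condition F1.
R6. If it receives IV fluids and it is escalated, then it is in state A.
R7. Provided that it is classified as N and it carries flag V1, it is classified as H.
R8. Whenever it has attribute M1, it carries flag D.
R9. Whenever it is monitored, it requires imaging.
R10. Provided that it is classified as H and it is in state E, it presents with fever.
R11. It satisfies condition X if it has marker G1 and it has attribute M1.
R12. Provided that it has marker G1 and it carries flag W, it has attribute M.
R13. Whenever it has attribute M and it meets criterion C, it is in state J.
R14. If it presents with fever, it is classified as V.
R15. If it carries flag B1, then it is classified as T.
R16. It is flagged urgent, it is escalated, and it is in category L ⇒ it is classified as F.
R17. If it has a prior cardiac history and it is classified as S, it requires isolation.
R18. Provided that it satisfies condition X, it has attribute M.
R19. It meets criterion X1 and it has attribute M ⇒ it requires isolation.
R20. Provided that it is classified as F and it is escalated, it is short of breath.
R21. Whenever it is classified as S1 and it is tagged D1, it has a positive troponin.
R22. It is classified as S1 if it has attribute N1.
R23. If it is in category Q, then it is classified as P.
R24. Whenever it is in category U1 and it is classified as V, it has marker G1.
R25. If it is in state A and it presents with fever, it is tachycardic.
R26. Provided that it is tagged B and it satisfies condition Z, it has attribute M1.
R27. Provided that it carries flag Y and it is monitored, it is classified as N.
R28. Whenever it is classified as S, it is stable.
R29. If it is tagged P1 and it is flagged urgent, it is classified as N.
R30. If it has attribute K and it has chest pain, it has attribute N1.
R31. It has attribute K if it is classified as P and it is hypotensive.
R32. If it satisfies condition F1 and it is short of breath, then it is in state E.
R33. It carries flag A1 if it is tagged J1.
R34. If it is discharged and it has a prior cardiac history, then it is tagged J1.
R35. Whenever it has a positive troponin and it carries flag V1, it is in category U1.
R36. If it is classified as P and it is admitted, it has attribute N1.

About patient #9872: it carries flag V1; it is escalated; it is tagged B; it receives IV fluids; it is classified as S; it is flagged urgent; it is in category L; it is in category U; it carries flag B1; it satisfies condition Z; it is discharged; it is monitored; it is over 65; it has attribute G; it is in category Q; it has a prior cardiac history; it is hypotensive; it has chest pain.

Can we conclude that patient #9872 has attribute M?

By R6 (it receives IV fluids, it is escalated): it is in state A.
By R9 (it is monitored): it requires imaging.
By R15 (it carries flag B1): it is classified as T.
By R16 (it is flagged urgent, it is escalated, it is in category L): it is classified as F.
By R17 (it has a prior cardiac history, it is classified as S): it requires isolation.
By R20 (it is classified as F, it is escalated): it is short of breath.
By R23 (it is in category Q): it is classified as P.
By R26 (it is tagged B, it satisfies condition Z): it has attribute M1.
By R31 (it is classified as P, it is hypotensive): it has attribute K.
By R34 (it is discharged, it has a prior cardiac history): it is tagged J1.
By R1 (it is tagged J1, it requires isolation): it is tagged D1.
By R2 (it requires imaging, it is classified as T): it is classified as N.
By R5 (it is in state A): it satisfies condition F1.
By R7 (it is classified as N, it carries flag V1): it is classified as H.
By R30 (it has attribute K, it has chest pain): it has attribute N1.
By R32 (it satisfies condition F1, it is short of breath): it is in state E.
By R10 (it is classified as H, it is in state E): it presents with fever.
By R14 (it presents with fever): it is classified as V.
By R22 (it has attribute N1): it is classified as S1.
By R21 (it is classified as S1, it is tagged D1): it has a positive troponin.
By R35 (it has a positive troponin, it carries flag V1): it is in category U1.
By R24 (it is in category U1, it is classified as V): it has marker G1.
By R11 (it has marker G1, it has attribute M1): it satisfies condition X.
By R18 (it satisfies condition X): it has attribute M.

Yes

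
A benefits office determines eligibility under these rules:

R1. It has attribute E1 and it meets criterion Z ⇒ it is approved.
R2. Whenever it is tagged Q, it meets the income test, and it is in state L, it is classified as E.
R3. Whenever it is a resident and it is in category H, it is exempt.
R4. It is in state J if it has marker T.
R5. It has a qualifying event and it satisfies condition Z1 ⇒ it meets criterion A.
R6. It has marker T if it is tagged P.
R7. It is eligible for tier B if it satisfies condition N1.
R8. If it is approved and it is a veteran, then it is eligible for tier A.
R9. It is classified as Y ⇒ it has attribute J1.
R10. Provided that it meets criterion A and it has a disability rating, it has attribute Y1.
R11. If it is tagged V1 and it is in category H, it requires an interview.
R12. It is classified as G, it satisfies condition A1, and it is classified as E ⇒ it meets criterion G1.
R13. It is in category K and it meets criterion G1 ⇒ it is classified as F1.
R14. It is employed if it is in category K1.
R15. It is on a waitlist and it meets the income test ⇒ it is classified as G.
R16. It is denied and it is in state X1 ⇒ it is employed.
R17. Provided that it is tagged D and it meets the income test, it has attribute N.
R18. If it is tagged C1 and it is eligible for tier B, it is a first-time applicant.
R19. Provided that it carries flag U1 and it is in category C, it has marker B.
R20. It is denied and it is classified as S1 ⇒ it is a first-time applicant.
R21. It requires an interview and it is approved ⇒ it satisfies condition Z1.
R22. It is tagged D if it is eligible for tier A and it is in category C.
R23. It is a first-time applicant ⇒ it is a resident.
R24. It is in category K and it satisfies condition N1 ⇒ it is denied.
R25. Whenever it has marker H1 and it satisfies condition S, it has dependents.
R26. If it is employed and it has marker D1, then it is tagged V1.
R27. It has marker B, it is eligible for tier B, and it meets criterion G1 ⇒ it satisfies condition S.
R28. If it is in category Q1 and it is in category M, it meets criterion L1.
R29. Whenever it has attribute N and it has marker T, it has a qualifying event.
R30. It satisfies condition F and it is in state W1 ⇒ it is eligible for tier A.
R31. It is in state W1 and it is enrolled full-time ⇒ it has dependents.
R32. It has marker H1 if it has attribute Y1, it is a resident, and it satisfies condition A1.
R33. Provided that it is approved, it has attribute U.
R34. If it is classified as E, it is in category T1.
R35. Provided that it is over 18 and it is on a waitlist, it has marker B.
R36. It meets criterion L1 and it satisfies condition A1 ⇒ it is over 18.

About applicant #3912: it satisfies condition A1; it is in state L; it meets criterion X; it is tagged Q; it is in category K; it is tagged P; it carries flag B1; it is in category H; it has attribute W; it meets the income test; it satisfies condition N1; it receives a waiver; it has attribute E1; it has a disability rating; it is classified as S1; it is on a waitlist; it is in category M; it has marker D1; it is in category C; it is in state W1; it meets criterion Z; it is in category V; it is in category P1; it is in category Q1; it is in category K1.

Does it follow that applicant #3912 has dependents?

Forward chaining from the given facts derives: is approved, is classified as E, has marker T, is eligible for tier B, is employed, is classified as G, is denied, is tagged V1, meets criterion L1, has attribute U, is in category T1, is over 18, is in state J, requires an interview, meets criterion G1, is classified as F1, is a first-time applicant, satisfies condition Z1, is a resident, has marker B, is exempt, satisfies condition S.
Rules concluding "it has dependents": R25 needs "it has marker H1"; R31 needs "it is enrolled full-time" — none of these are established.

No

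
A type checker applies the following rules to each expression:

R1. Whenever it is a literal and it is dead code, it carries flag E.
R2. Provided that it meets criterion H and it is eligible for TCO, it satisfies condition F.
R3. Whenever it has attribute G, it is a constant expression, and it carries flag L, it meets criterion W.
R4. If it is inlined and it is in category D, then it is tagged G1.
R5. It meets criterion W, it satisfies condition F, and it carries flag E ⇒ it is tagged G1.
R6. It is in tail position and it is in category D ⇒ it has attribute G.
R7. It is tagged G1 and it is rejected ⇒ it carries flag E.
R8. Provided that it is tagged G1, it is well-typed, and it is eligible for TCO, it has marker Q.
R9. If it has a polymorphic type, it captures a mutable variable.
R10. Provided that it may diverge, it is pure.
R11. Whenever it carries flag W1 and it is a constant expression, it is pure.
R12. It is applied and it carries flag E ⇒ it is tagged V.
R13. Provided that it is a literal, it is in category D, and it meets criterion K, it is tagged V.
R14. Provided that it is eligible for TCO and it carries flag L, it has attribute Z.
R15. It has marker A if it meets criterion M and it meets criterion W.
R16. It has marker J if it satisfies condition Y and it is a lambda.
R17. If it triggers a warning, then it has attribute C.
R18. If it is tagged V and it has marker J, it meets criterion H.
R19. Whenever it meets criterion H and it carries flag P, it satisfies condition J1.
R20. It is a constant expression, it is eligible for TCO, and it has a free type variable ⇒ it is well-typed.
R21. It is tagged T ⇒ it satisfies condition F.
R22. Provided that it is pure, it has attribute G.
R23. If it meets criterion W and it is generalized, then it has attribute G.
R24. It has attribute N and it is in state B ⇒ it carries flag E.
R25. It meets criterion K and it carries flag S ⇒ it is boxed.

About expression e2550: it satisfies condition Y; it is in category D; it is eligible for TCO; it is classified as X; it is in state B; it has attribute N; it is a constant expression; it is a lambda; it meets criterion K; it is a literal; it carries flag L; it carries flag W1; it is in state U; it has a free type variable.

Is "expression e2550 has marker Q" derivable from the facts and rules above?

Yes

By R11 (it carries flag W1, it is a constant expression): it is pure.
By R13 (it is a literal, it is in category D, it meets criterion K): it is tagged V.
By R16 (it satisfies condition Y, it is a lambda): it has marker J.
By R18 (it is tagged V, it has marker J): it meets criterion H.
By R20 (it is a constant expression, it is eligible for TCO, it has a free type variable): it is well-typed.
By R22 (it is pure): it has attribute G.
By R24 (it has attribute N, it is in state B): it carries flag E.
By R2 (it meets criterion H, it is eligible for TCO): it satisfies condition F.
By R3 (it has attribute G, it is a constant expression, it carries flag L): it meets criterion W.
By R5 (it meets criterion W, it satisfies condition F, it carries flag E): it is tagged G1.
By R8 (it is tagged G1, it is well-typed, it is eligible for TCO): it has marker Q.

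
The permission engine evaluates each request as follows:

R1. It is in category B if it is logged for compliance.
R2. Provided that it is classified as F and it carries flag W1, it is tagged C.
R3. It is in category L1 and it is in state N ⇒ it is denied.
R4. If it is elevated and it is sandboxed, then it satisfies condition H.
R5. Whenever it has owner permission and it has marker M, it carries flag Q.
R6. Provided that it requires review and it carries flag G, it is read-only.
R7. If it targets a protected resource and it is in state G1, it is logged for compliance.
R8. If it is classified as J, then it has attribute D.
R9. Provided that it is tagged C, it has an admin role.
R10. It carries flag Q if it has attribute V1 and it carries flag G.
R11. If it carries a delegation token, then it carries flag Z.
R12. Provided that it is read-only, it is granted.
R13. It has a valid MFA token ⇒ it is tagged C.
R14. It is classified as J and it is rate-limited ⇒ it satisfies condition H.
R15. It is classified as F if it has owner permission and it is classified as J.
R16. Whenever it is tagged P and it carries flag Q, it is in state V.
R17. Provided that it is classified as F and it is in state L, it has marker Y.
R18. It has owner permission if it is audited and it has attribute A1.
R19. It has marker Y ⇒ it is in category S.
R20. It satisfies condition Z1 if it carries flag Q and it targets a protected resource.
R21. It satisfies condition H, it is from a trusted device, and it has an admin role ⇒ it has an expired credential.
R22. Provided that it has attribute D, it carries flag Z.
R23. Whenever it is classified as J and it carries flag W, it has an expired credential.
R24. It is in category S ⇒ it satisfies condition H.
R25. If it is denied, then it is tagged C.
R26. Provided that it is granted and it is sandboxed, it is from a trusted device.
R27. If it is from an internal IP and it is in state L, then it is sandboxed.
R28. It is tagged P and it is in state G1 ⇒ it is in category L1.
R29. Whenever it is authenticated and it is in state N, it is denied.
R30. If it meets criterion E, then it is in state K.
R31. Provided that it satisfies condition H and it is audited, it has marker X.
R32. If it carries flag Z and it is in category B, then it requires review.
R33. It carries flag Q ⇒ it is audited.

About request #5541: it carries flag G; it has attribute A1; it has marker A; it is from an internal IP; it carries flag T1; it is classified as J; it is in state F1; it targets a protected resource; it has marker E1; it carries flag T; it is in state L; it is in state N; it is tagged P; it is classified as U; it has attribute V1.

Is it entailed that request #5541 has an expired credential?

No

Forward chaining from the given facts derives: has attribute D, carries flag Q, is in state V, satisfies condition Z1, carries flag Z, is sandboxed, is audited, has owner permission, is classified as F, has marker Y, is in category S, satisfies condition H, has marker X.
Rules concluding "it has an expired credential": R21 needs "it is from a trusted device"; R23 needs "it carries flag W" — none of these are established.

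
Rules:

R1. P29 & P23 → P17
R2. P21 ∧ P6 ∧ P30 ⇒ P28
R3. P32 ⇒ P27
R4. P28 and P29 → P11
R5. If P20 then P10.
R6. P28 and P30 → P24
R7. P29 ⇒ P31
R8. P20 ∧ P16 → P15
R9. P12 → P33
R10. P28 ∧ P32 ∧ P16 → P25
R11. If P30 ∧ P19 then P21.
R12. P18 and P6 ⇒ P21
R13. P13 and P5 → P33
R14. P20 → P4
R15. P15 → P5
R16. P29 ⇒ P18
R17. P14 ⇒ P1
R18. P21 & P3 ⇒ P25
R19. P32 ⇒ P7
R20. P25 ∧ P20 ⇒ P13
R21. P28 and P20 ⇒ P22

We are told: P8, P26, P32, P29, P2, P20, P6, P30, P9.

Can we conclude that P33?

Forward chaining from the given facts derives: P27, P10, P31, P4, P18, P7, P21, P28, P11, P24, P22.
Rules concluding P33: R9 needs P12; R13 needs P13 — none of these are established.

No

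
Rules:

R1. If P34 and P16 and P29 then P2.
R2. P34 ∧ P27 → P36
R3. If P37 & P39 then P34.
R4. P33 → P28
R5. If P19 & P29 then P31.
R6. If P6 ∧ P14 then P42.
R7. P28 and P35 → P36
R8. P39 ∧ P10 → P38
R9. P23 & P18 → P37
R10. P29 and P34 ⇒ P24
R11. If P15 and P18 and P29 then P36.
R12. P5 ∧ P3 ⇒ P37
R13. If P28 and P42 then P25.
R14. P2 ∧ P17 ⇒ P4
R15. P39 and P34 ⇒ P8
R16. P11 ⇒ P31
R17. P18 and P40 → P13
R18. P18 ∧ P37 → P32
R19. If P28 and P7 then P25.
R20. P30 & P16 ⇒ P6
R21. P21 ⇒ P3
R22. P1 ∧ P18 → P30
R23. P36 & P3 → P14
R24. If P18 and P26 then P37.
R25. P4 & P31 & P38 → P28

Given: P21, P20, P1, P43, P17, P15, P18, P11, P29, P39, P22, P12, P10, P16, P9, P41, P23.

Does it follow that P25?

Yes

P38  (by R8: P39, P10)
P37  (by R9: P23, P18)
P36  (by R11: P15, P18, P29)
P31  (by R16: P11)
P3  (by R21: P21)
P30  (by R22: P1, P18)
P14  (by R23: P36, P3)
P34  (by R3: P37, P39)
P6  (by R20: P30, P16)
P2  (by R1: P34, P16, P29)
P42  (by R6: P6, P14)
P4  (by R14: P2, P17)
P28  (by R25: P4, P31, P38)
P25  (by R13: P28, P42)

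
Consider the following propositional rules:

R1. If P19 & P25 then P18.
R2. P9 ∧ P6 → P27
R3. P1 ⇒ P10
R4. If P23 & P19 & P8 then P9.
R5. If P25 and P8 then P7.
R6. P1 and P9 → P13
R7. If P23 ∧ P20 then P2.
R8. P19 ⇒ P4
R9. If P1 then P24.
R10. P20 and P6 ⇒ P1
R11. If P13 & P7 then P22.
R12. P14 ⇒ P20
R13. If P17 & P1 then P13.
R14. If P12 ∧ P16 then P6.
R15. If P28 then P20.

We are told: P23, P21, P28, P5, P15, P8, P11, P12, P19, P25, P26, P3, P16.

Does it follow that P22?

P9  (by R4: P23, P19, P8)
P7  (by R5: P25, P8)
P6  (by R14: P12, P16)
P20  (by R15: P28)
P1  (by R10: P20, P6)
P13  (by R6: P1, P9)
P22  (by R11: P13, P7)

Yes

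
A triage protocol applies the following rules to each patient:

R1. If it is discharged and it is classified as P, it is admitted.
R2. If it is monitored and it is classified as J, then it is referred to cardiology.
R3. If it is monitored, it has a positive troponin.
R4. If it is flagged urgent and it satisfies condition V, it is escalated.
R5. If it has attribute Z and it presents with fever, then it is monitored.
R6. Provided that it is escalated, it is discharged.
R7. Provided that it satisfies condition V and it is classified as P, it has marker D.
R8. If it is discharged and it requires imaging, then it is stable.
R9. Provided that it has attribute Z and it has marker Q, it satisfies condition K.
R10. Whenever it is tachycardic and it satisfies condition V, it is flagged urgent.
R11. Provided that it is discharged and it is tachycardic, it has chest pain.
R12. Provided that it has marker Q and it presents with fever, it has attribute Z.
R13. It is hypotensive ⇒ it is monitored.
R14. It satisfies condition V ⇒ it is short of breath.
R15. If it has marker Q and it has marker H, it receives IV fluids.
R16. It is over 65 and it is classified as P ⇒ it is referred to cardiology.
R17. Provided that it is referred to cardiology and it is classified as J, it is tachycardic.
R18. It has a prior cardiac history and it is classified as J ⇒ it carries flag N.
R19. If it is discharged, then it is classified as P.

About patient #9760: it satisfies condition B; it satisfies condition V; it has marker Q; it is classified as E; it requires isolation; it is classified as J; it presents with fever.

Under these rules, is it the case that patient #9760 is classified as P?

By R12 (it has marker Q, it presents with fever): it has attribute Z.
By R5 (it has attribute Z, it presents with fever): it is monitored.
By R2 (it is monitored, it is classified as J): it is referred to cardiology.
By R17 (it is referred to cardiology, it is classified as J): it is tachycardic.
By R10 (it is tachycardic, it satisfies condition V): it is flagged urgent.
By R4 (it is flagged urgent, it satisfies condition V): it is escalated.
By R6 (it is escalated): it is discharged.
By R19 (it is discharged): it is classified as P.

Yes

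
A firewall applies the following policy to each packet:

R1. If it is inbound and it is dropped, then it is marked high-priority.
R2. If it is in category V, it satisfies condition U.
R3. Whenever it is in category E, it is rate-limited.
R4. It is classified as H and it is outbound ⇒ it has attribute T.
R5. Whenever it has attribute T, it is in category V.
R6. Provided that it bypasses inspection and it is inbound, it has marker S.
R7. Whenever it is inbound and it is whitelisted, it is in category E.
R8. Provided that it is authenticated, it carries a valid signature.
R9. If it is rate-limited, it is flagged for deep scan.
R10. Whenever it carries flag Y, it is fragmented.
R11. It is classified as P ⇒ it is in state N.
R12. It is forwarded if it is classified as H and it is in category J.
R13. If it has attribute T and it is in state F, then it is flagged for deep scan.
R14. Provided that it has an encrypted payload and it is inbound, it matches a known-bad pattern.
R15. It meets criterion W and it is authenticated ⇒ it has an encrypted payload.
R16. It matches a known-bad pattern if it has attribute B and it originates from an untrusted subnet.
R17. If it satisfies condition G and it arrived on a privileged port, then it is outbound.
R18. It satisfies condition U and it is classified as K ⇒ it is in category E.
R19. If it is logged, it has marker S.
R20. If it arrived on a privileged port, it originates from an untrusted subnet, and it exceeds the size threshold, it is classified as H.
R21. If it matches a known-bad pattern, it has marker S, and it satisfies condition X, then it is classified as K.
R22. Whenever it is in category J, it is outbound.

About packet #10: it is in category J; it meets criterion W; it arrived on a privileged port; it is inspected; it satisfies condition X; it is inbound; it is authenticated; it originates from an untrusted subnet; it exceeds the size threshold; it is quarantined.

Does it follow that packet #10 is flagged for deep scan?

No

Forward chaining from the given facts derives: carries a valid signature, has an encrypted payload, is classified as H, is outbound, has attribute T, is in category V, is forwarded, matches a known-bad pattern, satisfies condition U.
Rules concluding "it is flagged for deep scan": R9 needs "it is rate-limited"; R13 needs "it is in state F" — none of these are established.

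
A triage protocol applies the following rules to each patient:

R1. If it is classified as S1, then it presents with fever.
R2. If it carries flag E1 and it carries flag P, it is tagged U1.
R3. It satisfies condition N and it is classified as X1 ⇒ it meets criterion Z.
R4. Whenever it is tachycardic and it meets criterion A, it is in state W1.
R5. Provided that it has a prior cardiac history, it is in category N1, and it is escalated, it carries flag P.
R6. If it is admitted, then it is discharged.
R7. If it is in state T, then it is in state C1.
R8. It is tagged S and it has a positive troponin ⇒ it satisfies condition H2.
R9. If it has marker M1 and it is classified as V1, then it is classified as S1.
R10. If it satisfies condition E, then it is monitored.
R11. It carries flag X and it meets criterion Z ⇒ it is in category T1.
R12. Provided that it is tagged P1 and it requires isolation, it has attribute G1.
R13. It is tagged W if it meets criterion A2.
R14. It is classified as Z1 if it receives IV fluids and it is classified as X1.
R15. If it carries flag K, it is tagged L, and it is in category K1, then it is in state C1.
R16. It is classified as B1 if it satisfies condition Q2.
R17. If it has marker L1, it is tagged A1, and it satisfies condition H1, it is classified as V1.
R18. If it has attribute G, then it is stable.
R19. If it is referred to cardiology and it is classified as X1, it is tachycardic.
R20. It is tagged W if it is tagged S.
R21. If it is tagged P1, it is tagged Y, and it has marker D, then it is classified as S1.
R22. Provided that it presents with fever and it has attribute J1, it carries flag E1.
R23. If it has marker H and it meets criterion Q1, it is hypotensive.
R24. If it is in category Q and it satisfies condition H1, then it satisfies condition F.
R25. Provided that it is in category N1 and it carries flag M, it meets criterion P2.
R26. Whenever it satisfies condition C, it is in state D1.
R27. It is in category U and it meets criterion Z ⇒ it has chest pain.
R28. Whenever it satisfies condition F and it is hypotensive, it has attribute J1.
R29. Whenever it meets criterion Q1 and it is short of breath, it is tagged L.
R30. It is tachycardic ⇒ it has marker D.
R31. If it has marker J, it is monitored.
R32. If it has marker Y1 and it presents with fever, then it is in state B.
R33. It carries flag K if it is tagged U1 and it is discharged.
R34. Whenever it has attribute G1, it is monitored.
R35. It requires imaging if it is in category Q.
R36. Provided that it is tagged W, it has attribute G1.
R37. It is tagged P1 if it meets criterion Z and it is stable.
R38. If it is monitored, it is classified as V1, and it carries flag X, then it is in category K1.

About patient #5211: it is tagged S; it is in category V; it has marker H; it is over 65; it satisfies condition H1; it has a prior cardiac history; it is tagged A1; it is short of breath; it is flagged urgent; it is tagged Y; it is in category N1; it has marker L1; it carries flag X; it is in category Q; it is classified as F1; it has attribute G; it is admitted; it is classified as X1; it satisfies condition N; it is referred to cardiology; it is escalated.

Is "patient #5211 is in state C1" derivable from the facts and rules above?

No

Forward chaining from the given facts derives: meets criterion Z, carries flag P, is discharged, is in category T1, is classified as V1, is stable, is tachycardic, is tagged W, satisfies condition F, has marker D, requires imaging, has attribute G1, is tagged P1, is classified as S1, is monitored, is in category K1, presents with fever.
Rules concluding "it is in state C1": R7 needs "it is in state T"; R15 needs "it carries flag K" — none of these are established.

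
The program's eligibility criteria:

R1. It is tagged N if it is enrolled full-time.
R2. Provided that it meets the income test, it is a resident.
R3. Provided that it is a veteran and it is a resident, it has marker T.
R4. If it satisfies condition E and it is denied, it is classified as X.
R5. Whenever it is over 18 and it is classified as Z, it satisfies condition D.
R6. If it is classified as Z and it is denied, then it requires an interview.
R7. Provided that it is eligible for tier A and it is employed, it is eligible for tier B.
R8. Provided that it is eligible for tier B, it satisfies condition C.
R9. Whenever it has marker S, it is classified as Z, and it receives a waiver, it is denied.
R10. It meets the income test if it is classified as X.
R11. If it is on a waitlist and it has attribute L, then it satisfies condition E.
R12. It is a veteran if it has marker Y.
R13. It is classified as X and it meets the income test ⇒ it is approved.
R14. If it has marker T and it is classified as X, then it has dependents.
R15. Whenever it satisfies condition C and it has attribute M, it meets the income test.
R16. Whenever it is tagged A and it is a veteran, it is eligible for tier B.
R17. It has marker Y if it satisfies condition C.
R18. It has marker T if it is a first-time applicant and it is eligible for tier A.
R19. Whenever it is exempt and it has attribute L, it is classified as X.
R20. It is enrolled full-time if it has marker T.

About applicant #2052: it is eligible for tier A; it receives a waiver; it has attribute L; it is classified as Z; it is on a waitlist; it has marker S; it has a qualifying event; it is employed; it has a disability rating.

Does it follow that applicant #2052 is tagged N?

Yes

By R7 (it is eligible for tier A, it is employed): it is eligible for tier B.
By R8 (it is eligible for tier B): it satisfies condition C.
By R9 (it has marker S, it is classified as Z, it receives a waiver): it is denied.
By R11 (it is on a waitlist, it has attribute L): it satisfies condition E.
By R17 (it satisfies condition C): it has marker Y.
By R4 (it satisfies condition E, it is denied): it is classified as X.
By R10 (it is classified as X): it meets the income test.
By R12 (it has marker Y): it is a veteran.
By R2 (it meets the income test): it is a resident.
By R3 (it is a veteran, it is a resident): it has marker T.
By R20 (it has marker T): it is enrolled full-time.
By R1 (it is enrolled full-time): it is tagged N.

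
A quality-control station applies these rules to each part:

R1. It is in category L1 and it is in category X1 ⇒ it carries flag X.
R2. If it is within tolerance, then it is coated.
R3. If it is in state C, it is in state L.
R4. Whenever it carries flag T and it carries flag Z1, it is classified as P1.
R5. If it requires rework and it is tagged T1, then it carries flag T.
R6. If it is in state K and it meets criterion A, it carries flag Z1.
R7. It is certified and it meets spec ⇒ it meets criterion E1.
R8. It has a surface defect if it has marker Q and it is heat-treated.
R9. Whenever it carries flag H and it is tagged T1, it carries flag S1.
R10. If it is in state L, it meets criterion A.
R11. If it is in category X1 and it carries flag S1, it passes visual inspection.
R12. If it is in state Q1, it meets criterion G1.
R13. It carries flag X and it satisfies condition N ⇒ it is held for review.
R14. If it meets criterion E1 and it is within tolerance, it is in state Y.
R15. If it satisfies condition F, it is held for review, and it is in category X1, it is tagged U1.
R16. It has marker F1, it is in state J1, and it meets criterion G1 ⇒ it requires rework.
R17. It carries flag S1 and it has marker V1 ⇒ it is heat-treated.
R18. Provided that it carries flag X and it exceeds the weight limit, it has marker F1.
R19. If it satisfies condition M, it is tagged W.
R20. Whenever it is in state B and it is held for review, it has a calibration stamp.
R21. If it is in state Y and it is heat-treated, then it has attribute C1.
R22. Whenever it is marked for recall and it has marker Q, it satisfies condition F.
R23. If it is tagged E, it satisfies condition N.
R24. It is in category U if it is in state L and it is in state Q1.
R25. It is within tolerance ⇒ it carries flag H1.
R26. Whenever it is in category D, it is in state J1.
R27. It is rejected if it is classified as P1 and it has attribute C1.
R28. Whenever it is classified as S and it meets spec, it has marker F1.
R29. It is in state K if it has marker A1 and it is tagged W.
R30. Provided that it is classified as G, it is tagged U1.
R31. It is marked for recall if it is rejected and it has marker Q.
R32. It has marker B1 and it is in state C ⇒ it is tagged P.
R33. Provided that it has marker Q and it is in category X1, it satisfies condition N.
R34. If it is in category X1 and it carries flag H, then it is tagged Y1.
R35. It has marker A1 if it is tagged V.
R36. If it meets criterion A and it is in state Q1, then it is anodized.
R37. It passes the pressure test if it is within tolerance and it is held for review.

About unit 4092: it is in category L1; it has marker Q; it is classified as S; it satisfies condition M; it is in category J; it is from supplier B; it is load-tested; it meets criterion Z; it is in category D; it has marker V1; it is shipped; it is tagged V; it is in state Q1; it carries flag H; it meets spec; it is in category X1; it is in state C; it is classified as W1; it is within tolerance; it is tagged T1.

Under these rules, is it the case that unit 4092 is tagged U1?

No

Forward chaining from the given facts derives: carries flag X, is coated, is in state L, carries flag S1, meets criterion A, passes visual inspection, meets criterion G1, is heat-treated, is tagged W, is in category U, carries flag H1, is in state J1, has marker F1, satisfies condition N, is tagged Y1, has marker A1, is anodized, has a surface defect, is held for review, requires rework, is in state K, passes the pressure test, carries flag T, carries flag Z1, is classified as P1.
Rules concluding "it is tagged U1": R15 needs "it satisfies condition F"; R30 needs "it is classified as G" — none of these are established.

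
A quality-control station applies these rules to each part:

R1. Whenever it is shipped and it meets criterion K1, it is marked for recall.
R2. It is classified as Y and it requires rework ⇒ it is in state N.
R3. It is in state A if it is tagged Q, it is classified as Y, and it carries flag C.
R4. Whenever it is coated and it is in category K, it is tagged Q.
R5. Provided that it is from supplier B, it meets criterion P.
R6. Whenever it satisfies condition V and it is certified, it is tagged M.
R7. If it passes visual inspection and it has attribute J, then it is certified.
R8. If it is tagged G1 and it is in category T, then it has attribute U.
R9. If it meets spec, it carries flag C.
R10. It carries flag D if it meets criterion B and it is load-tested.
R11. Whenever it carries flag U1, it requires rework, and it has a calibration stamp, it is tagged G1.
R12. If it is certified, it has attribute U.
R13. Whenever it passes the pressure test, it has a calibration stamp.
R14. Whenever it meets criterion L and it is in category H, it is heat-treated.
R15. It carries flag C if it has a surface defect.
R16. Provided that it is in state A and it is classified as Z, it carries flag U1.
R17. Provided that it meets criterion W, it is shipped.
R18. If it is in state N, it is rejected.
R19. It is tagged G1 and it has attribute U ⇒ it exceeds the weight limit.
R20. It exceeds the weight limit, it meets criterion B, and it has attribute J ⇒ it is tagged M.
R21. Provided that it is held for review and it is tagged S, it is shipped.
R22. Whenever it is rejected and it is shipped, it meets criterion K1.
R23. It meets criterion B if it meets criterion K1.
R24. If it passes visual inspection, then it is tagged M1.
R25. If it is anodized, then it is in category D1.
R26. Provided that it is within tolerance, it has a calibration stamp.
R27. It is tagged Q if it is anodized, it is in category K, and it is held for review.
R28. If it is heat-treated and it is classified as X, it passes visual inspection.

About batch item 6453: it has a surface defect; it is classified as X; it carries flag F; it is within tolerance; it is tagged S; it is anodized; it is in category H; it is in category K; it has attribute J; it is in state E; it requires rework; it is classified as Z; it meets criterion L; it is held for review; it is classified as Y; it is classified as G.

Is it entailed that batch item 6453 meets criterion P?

Forward chaining from the given facts derives: is in state N, is heat-treated, carries flag C, is rejected, is shipped, meets criterion K1, meets criterion B, is in category D1, has a calibration stamp, is tagged Q, passes visual inspection, is marked for recall, is in state A, is certified, has attribute U, carries flag U1, is tagged M1, is tagged G1, exceeds the weight limit, is tagged M.
The only rule concluding "it meets criterion P" is R5, which needs "it is from supplier B"; that is never established.

No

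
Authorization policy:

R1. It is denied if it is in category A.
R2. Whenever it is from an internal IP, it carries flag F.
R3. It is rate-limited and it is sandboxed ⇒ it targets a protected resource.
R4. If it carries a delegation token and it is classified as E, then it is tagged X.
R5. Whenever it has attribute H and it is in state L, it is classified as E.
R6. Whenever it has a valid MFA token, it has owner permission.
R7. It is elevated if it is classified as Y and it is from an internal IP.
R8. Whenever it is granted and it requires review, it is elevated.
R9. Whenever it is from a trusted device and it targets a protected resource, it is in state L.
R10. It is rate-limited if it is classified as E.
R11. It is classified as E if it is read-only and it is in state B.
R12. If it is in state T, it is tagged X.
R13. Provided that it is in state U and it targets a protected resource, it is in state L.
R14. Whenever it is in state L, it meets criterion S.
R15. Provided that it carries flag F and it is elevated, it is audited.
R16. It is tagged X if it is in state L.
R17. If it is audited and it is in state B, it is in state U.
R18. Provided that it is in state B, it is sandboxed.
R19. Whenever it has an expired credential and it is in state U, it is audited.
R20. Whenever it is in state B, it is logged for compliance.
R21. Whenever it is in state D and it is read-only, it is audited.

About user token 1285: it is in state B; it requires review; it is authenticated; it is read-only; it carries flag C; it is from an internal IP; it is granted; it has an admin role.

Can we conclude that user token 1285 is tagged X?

Yes

By R2 (it is from an internal IP): it carries flag F.
By R8 (it is granted, it requires review): it is elevated.
By R11 (it is read-only, it is in state B): it is classified as E.
By R15 (it carries flag F, it is elevated): it is audited.
By R17 (it is audited, it is in state B): it is in state U.
By R18 (it is in state B): it is sandboxed.
By R10 (it is classified as E): it is rate-limited.
By R3 (it is rate-limited, it is sandboxed): it targets a protected resource.
By R13 (it is in state U, it targets a protected resource): it is in state L.
By R16 (it is in state L): it is tagged X.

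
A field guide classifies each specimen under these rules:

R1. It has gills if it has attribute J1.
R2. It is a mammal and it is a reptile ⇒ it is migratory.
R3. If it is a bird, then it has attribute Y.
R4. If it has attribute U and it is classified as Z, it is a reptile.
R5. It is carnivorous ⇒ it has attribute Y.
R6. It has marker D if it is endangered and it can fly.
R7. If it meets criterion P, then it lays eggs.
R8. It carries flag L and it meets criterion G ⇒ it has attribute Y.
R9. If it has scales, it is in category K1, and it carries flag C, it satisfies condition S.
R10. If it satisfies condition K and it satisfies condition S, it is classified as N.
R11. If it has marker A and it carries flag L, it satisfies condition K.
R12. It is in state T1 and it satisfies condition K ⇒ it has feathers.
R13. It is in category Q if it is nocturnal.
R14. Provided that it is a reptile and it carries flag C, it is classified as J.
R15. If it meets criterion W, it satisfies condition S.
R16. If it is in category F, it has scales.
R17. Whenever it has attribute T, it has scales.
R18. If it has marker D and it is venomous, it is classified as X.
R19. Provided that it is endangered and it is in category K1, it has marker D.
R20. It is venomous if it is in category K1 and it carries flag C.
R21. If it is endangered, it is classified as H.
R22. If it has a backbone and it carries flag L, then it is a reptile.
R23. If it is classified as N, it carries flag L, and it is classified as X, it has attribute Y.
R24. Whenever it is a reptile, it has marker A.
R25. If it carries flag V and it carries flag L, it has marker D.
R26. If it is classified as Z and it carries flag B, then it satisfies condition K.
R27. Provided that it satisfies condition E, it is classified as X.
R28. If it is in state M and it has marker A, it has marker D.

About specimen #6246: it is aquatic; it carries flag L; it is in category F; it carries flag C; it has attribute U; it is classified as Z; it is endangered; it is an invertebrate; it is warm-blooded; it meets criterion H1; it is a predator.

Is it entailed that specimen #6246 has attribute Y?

Forward chaining from the given facts derives: is a reptile, is classified as J, has scales, is classified as H, has marker A, satisfies condition K.
Rules concluding "it has attribute Y": R3 needs "it is a bird"; R5 needs "it is carnivorous"; R8 needs "it meets criterion G"; R23 needs "it is classified as N" — none of these are established.

No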